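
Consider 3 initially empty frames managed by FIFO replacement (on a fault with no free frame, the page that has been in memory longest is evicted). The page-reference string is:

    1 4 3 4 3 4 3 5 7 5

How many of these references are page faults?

5

1: fault, frames [1]
4: fault, frames [1, 4]
3: fault, frames [1, 4, 3]
4: hit
3: hit
4: hit
3: hit
5: fault, evict 1, frames [4, 3, 5]
7: fault, evict 4, frames [3, 5, 7]
5: hit
Page faults: 5.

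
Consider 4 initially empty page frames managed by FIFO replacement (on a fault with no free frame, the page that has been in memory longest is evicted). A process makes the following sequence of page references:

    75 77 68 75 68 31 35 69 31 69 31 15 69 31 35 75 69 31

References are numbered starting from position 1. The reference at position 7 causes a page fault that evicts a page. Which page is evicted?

75

pos 1: 75 → miss, frames {75}
pos 2: 77 → miss, frames {75,77}
pos 3: 68 → miss, frames {75,77,68}
pos 4: 75 → hit
pos 5: 68 → hit
pos 6: 31 → miss, frames {75,77,68,31}
pos 7: 35 → miss, evict 75, frames {77,68,31,35}
At position 7, page 75 is evicted.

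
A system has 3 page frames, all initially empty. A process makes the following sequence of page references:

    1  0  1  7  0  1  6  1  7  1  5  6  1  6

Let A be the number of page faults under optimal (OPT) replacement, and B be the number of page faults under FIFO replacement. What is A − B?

-1

Under OPT: F F . F . . F . . . F . . . → 5 faults.
Under FIFO: F F . F . . F F . . F . . . → 6 faults.
A − B = 5 − 6 = -1.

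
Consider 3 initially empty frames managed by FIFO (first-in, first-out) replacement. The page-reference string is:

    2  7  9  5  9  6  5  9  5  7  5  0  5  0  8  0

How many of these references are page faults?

2 -> miss, frames [2]
7 -> miss, frames [2, 7]
9 -> miss, frames [2, 7, 9]
5 -> miss, evict 2, frames [7, 9, 5]
9 -> hit
6 -> miss, evict 7, frames [9, 5, 6]
5 -> hit
9 -> hit
5 -> hit
7 -> miss, evict 9, frames [5, 6, 7]
5 -> hit
0 -> miss, evict 5, frames [6, 7, 0]
5 -> miss, evict 6, frames [7, 0, 5]
0 -> hit
8 -> miss, evict 7, frames [0, 5, 8]
0 -> hit
Page faults: 9.

9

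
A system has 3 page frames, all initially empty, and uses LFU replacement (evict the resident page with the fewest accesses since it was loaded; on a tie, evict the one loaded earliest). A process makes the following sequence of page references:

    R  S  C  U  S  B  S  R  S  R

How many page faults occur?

R → miss, frames (R)
S → miss, frames (R S)
C → miss, frames (R S C)
U → miss, evict R, frames (S C U)
S → hit
B → miss, evict C, frames (S U B)
S → hit
R → miss, evict U, frames (S B R)
S → hit
R → hit
Page faults: 6.

6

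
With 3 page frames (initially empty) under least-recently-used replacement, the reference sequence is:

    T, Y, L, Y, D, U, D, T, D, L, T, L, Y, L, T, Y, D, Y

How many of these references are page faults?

T: fault, frames (T)
Y: fault, frames (T Y)
L: fault, frames (T Y L)
Y: hit
D: fault, evict T, frames (L Y D)
U: fault, evict L, frames (Y D U)
D: hit
T: fault, evict Y, frames (U D T)
D: hit
L: fault, evict U, frames (T D L)
T: hit
L: hit
Y: fault, evict D, frames (T L Y)
L: hit
T: hit
Y: hit
D: fault, evict L, frames (T Y D)
Y: hit
Page faults: 9.

9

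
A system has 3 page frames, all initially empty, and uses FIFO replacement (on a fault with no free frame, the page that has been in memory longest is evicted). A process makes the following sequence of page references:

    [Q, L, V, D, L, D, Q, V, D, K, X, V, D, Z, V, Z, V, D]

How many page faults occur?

10

Q → miss, frames {Q}
L → miss, frames {Q,L}
V → miss, frames {Q,L,V}
D → miss, evict Q, frames {L,V,D}
L → hit
D → hit
Q → miss, evict L, frames {V,D,Q}
V → hit
D → hit
K → miss, evict V, frames {D,Q,K}
X → miss, evict D, frames {Q,K,X}
V → miss, evict Q, frames {K,X,V}
D → miss, evict K, frames {X,V,D}
Z → miss, evict X, frames {V,D,Z}
V → hit
Z → hit
V → hit
D → hit
Page faults: 10.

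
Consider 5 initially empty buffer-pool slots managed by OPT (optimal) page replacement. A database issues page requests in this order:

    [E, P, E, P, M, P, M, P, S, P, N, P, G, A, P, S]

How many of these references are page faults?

E → miss, frames {E}
P → miss, frames {E,P}
E → hit
P → hit
M → miss, frames {E,P,M}
P → hit
M → hit
P → hit
S → miss, frames {E,P,M,S}
P → hit
N → miss, frames {E,P,M,S,N}
P → hit
G → miss, evict N, frames {E,P,M,S,G}
A → miss, evict G, frames {E,P,M,S,A}
P → hit
S → hit
Page faults: 7.

7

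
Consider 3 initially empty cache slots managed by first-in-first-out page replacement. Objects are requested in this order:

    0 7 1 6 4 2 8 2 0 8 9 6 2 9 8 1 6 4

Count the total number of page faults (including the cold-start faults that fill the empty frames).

0: fault, frames [0]
7: fault, frames [0, 7]
1: fault, frames [0, 7, 1]
6: fault, evict 0, frames [7, 1, 6]
4: fault, evict 7, frames [1, 6, 4]
2: fault, evict 1, frames [6, 4, 2]
8: fault, evict 6, frames [4, 2, 8]
2: hit
0: fault, evict 4, frames [2, 8, 0]
8: hit
9: fault, evict 2, frames [8, 0, 9]
6: fault, evict 8, frames [0, 9, 6]
2: fault, evict 0, frames [9, 6, 2]
9: hit
8: fault, evict 9, frames [6, 2, 8]
1: fault, evict 6, frames [2, 8, 1]
6: fault, evict 2, frames [8, 1, 6]
4: fault, evict 8, frames [1, 6, 4]
Page faults: 15.

15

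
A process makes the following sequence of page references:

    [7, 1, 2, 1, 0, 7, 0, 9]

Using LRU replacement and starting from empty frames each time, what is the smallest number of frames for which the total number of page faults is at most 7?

2

f=1: 8 faults
f=2: 6 faults
f=3: 6 faults
f=4: 5 faults
f=5: 5 faults
Smallest f with faults ≤ 7 is 2.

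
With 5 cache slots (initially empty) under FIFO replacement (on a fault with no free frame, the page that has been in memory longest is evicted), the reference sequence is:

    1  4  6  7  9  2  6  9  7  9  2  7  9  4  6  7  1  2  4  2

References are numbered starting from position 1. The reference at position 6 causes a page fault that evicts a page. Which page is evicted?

1

pos 1: 1 -> miss, frames (1)
pos 2: 4 -> miss, frames (1 4)
pos 3: 6 -> miss, frames (1 4 6)
pos 4: 7 -> miss, frames (1 4 6 7)
pos 5: 9 -> miss, frames (1 4 6 7 9)
pos 6: 2 -> miss, evict 1, frames (4 6 7 9 2)
At position 6, page 1 is evicted.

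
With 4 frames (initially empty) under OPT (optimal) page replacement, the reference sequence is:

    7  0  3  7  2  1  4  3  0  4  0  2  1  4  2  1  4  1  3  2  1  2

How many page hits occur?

7: miss, frames (7)
0: miss, frames (7 0)
3: miss, frames (7 0 3)
7: hit
2: miss, frames (7 0 3 2)
1: miss, evict 7, frames (0 3 2 1)
4: miss, evict 1, frames (0 3 2 4)
3: hit
0: hit
4: hit
0: hit
2: hit
1: miss, evict 0, frames (3 2 4 1)
4: hit
2: hit
1: hit
4: hit
1: hit
3: hit
2: hit
1: hit
2: hit
Hits: 15.

15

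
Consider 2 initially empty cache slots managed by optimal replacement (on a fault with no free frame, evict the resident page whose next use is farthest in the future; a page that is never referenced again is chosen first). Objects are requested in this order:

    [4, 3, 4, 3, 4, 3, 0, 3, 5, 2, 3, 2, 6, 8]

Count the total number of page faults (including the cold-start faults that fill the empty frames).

7

4 → miss, frames {4}
3 → miss, frames {4,3}
4 → hit
3 → hit
4 → hit
3 → hit
0 → miss, evict 4, frames {3,0}
3 → hit
5 → miss, evict 0, frames {3,5}
2 → miss, evict 5, frames {3,2}
3 → hit
2 → hit
6 → miss, evict 2, frames {3,6}
8 → miss, evict 6, frames {3,8}
Page faults: 7.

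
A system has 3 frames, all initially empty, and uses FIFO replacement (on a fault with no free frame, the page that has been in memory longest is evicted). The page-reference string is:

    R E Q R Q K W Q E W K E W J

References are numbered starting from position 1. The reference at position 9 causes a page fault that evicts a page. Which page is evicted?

pos 1: R -> fault, frames {R}
pos 2: E -> fault, frames {R,E}
pos 3: Q -> fault, frames {R,E,Q}
pos 4: R -> hit
pos 5: Q -> hit
pos 6: K -> fault, evict R, frames {E,Q,K}
pos 7: W -> fault, evict E, frames {Q,K,W}
pos 8: Q -> hit
pos 9: E -> fault, evict Q, frames {K,W,E}
At position 9, page Q is evicted.

Q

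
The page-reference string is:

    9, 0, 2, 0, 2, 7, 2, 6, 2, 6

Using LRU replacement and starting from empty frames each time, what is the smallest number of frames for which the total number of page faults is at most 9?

2

f=1: 10 faults
f=2: 5 faults
f=3: 5 faults
f=4: 5 faults
f=5: 5 faults
Smallest f with faults ≤ 9 is 2.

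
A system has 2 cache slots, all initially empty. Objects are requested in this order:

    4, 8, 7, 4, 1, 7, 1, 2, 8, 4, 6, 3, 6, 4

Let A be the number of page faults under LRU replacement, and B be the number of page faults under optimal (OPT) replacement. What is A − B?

Under LRU: F F F F F F . F F F F F . F → 12 faults.
Under OPT: F F F . F . . F F F F F . F → 10 faults.
A − B = 12 − 10 = 2.

2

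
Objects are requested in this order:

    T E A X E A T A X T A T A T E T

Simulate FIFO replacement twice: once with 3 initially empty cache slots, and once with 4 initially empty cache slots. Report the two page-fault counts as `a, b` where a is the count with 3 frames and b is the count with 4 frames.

3 frames: F F F F . . F . . . . . . . F . → 6 faults.
4 frames: F F F F . . . . . . . . . . . . → 4 faults.
4 < 6: adding a frame reduced faults, as is typical.

6, 4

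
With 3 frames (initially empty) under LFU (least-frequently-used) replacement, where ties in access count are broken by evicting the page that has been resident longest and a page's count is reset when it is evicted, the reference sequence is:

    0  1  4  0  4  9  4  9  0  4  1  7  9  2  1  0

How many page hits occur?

7

0: fault, frames [0]
1: fault, frames [0, 1]
4: fault, frames [0, 1, 4]
0: hit
4: hit
9: fault, evict 1, frames [0, 4, 9]
4: hit
9: hit
0: hit
4: hit
1: fault, evict 9, frames [0, 4, 1]
7: fault, evict 1, frames [0, 4, 7]
9: fault, evict 7, frames [0, 4, 9]
2: fault, evict 9, frames [0, 4, 2]
1: fault, evict 2, frames [0, 4, 1]
0: hit
Hits: 7.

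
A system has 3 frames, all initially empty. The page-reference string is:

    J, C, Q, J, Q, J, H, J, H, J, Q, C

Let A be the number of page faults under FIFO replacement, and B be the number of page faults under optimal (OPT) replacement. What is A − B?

Under FIFO: F F F . . . F F . . . F → 6 faults.
Under OPT: F F F . . . F . . . . F → 5 faults.
A − B = 6 − 5 = 1.

1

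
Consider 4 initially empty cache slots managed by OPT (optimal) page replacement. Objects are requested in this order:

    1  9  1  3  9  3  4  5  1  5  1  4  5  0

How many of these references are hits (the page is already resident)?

1 -> miss, frames {1}
9 -> miss, frames {1,9}
1 -> hit
3 -> miss, frames {1,9,3}
9 -> hit
3 -> hit
4 -> miss, frames {1,9,3,4}
5 -> miss, evict 3, frames {1,9,4,5}
1 -> hit
5 -> hit
1 -> hit
4 -> hit
5 -> hit
0 -> miss, evict 5, frames {1,9,4,0}
Hits: 8.

8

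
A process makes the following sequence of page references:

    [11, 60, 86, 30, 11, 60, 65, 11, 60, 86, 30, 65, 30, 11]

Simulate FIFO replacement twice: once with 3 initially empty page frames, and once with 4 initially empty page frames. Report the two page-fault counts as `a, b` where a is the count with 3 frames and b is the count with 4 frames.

10, 11

3 frames: F F F F F F F . . F F . . F → 10 faults.
4 frames: F F F F . . F F F F F F . F → 11 faults.
11 > 10: adding a frame increased faults — Belady's anomaly.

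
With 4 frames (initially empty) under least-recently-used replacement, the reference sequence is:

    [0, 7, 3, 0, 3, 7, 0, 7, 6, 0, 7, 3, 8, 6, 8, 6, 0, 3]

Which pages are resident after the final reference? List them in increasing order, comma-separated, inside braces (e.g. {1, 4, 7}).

{0, 3, 6, 8}

0 → miss, frames {0}
7 → miss, frames {0,7}
3 → miss, frames {0,7,3}
0 → hit
3 → hit
7 → hit
0 → hit
7 → hit
6 → miss, frames {3,0,7,6}
0 → hit
7 → hit
3 → hit
8 → miss, evict 6, frames {0,7,3,8}
6 → miss, evict 0, frames {7,3,8,6}
8 → hit
6 → hit
0 → miss, evict 7, frames {3,8,6,0}
3 → hit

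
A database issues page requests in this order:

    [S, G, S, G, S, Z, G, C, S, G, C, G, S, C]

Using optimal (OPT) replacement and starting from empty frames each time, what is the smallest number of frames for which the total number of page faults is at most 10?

f=1: 14 faults
f=2: 7 faults
f=3: 4 faults
f=4: 4 faults
Smallest f with faults ≤ 10 is 2.

2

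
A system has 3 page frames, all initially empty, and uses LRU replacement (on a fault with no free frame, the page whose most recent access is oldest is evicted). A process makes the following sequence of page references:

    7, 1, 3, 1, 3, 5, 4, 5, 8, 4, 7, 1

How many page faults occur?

8

7 → miss, frames (7)
1 → miss, frames (7 1)
3 → miss, frames (7 1 3)
1 → hit
3 → hit
5 → miss, evict 7, frames (1 3 5)
4 → miss, evict 1, frames (3 5 4)
5 → hit
8 → miss, evict 3, frames (4 5 8)
4 → hit
7 → miss, evict 5, frames (8 4 7)
1 → miss, evict 8, frames (4 7 1)
Page faults: 8.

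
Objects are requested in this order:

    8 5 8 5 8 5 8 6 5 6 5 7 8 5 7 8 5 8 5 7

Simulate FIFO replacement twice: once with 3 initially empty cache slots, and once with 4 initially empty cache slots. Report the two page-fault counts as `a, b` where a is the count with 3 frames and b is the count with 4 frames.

6, 4

3 frames: F F . . . . . F . . . F F F . . . . . . → 6 faults.
4 frames: F F . . . . . F . . . F . . . . . . . . → 4 faults.
4 < 6: adding a frame reduced faults, as is typical.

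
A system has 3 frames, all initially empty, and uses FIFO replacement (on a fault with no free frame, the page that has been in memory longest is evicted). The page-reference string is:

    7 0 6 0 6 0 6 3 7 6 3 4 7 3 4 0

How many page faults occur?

7

7: miss, frames (7)
0: miss, frames (7 0)
6: miss, frames (7 0 6)
0: hit
6: hit
0: hit
6: hit
3: miss, evict 7, frames (0 6 3)
7: miss, evict 0, frames (6 3 7)
6: hit
3: hit
4: miss, evict 6, frames (3 7 4)
7: hit
3: hit
4: hit
0: miss, evict 3, frames (7 4 0)
Page faults: 7.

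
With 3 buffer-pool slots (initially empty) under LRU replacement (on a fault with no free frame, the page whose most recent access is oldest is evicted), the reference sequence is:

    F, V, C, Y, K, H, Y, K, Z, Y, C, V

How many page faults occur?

9

F -> miss, frames (F)
V -> miss, frames (F V)
C -> miss, frames (F V C)
Y -> miss, evict F, frames (V C Y)
K -> miss, evict V, frames (C Y K)
H -> miss, evict C, frames (Y K H)
Y -> hit
K -> hit
Z -> miss, evict H, frames (Y K Z)
Y -> hit
C -> miss, evict K, frames (Z Y C)
V -> miss, evict Z, frames (Y C V)
Page faults: 9.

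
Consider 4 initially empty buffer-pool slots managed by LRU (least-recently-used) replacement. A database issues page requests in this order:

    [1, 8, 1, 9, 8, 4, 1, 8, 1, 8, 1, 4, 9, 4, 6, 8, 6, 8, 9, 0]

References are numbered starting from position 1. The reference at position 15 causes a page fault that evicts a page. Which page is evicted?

pos 1: 1 -> fault, frames (1)
pos 2: 8 -> fault, frames (1 8)
pos 3: 1 -> hit
pos 4: 9 -> fault, frames (8 1 9)
pos 5: 8 -> hit
pos 6: 4 -> fault, frames (1 9 8 4)
pos 7: 1 -> hit
pos 8: 8 -> hit
pos 9: 1 -> hit
pos 10: 8 -> hit
pos 11: 1 -> hit
pos 12: 4 -> hit
pos 13: 9 -> hit
pos 14: 4 -> hit
pos 15: 6 -> fault, evict 8, frames (1 9 4 6)
At position 15, page 8 is evicted.

8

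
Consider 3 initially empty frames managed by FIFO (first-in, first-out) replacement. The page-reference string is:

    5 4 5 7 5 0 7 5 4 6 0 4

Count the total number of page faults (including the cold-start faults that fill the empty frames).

8

5 -> fault, frames (5)
4 -> fault, frames (5 4)
5 -> hit
7 -> fault, frames (5 4 7)
5 -> hit
0 -> fault, evict 5, frames (4 7 0)
7 -> hit
5 -> fault, evict 4, frames (7 0 5)
4 -> fault, evict 7, frames (0 5 4)
6 -> fault, evict 0, frames (5 4 6)
0 -> fault, evict 5, frames (4 6 0)
4 -> hit
Page faults: 8.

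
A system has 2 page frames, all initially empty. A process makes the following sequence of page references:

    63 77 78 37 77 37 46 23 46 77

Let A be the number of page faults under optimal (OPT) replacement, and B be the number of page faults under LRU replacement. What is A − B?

Under OPT: F F F F . . F F . F → 7 faults.
Under LRU: F F F F F . F F . F → 8 faults.
A − B = 7 − 8 = -1.

-1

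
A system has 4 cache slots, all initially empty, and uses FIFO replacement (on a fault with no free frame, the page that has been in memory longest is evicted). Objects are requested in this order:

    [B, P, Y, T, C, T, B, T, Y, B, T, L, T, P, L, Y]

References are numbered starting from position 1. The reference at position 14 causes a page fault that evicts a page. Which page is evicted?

T

pos 1: B: fault, frames {B}
pos 2: P: fault, frames {B,P}
pos 3: Y: fault, frames {B,P,Y}
pos 4: T: fault, frames {B,P,Y,T}
pos 5: C: fault, evict B, frames {P,Y,T,C}
pos 6: T: hit
pos 7: B: fault, evict P, frames {Y,T,C,B}
pos 8: T: hit
pos 9: Y: hit
pos 10: B: hit
pos 11: T: hit
pos 12: L: fault, evict Y, frames {T,C,B,L}
pos 13: T: hit
pos 14: P: fault, evict T, frames {C,B,L,P}
At position 14, page T is evicted.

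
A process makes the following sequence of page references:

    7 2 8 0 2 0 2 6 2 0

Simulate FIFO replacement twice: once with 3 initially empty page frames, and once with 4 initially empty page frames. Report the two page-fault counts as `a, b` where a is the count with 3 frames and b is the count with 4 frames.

3 frames: F F F F . . . F F . → 6 faults.
4 frames: F F F F . . . F . . → 5 faults.
5 < 6: adding a frame reduced faults, as is typical.

6, 5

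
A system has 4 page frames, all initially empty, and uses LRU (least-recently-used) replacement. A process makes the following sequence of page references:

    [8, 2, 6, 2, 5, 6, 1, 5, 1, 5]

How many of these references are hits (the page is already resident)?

5

8 -> fault, frames [8]
2 -> fault, frames [8, 2]
6 -> fault, frames [8, 2, 6]
2 -> hit
5 -> fault, frames [8, 6, 2, 5]
6 -> hit
1 -> fault, evict 8, frames [2, 5, 6, 1]
5 -> hit
1 -> hit
5 -> hit
Hits: 5.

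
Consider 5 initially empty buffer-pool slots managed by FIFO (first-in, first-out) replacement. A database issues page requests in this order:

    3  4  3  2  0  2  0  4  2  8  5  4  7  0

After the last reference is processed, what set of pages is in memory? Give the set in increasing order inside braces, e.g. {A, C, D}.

3 -> fault, frames {3}
4 -> fault, frames {3,4}
3 -> hit
2 -> fault, frames {3,4,2}
0 -> fault, frames {3,4,2,0}
2 -> hit
0 -> hit
4 -> hit
2 -> hit
8 -> fault, frames {3,4,2,0,8}
5 -> fault, evict 3, frames {4,2,0,8,5}
4 -> hit
7 -> fault, evict 4, frames {2,0,8,5,7}
0 -> hit

{0, 2, 5, 7, 8}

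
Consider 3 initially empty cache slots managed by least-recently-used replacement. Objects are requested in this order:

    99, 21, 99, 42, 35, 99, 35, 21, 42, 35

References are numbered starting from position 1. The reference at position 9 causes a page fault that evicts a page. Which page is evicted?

99

pos 1: 99 → fault, frames {99}
pos 2: 21 → fault, frames {99,21}
pos 3: 99 → hit
pos 4: 42 → fault, frames {21,99,42}
pos 5: 35 → fault, evict 21, frames {99,42,35}
pos 6: 99 → hit
pos 7: 35 → hit
pos 8: 21 → fault, evict 42, frames {99,35,21}
pos 9: 42 → fault, evict 99, frames {35,21,42}
At position 9, page 99 is evicted.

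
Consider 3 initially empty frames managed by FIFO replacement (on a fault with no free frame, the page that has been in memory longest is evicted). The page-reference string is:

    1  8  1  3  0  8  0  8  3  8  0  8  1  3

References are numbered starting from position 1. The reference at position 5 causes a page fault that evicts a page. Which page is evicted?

pos 1: 1 -> fault, frames {1}
pos 2: 8 -> fault, frames {1,8}
pos 3: 1 -> hit
pos 4: 3 -> fault, frames {1,8,3}
pos 5: 0 -> fault, evict 1, frames {8,3,0}
At position 5, page 1 is evicted.

1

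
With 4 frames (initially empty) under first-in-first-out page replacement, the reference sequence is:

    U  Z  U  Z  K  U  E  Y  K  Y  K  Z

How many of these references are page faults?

5

U → miss, frames (U)
Z → miss, frames (U Z)
U → hit
Z → hit
K → miss, frames (U Z K)
U → hit
E → miss, frames (U Z K E)
Y → miss, evict U, frames (Z K E Y)
K → hit
Y → hit
K → hit
Z → hit
Page faults: 5.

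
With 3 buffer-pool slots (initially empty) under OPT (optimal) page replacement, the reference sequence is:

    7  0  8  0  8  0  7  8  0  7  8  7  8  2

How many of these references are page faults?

4

7: miss, frames {7}
0: miss, frames {7,0}
8: miss, frames {7,0,8}
0: hit
8: hit
0: hit
7: hit
8: hit
0: hit
7: hit
8: hit
7: hit
8: hit
2: miss, evict 8, frames {7,0,2}
Page faults: 4.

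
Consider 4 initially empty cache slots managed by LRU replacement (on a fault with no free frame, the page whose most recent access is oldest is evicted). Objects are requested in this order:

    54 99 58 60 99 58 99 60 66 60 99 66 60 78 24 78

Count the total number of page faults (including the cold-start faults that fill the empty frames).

7

54 → miss, frames {54}
99 → miss, frames {54,99}
58 → miss, frames {54,99,58}
60 → miss, frames {54,99,58,60}
99 → hit
58 → hit
99 → hit
60 → hit
66 → miss, evict 54, frames {58,99,60,66}
60 → hit
99 → hit
66 → hit
60 → hit
78 → miss, evict 58, frames {99,66,60,78}
24 → miss, evict 99, frames {66,60,78,24}
78 → hit
Page faults: 7.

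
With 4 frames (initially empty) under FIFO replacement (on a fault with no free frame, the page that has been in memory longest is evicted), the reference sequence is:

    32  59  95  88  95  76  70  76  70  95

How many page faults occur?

6

32 -> miss, frames {32}
59 -> miss, frames {32,59}
95 -> miss, frames {32,59,95}
88 -> miss, frames {32,59,95,88}
95 -> hit
76 -> miss, evict 32, frames {59,95,88,76}
70 -> miss, evict 59, frames {95,88,76,70}
76 -> hit
70 -> hit
95 -> hit
Page faults: 6.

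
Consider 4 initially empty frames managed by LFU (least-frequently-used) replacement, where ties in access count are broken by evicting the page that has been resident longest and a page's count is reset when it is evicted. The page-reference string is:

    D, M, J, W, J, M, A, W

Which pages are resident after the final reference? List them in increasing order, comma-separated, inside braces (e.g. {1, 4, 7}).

D -> miss, frames [D]
M -> miss, frames [D, M]
J -> miss, frames [D, M, J]
W -> miss, frames [D, M, J, W]
J -> hit
M -> hit
A -> miss, evict D, frames [M, J, W, A]
W -> hit

{A, J, M, W}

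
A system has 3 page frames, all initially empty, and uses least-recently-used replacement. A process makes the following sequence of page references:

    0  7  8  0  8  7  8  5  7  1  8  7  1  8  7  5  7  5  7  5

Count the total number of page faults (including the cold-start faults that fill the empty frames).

0 -> fault, frames {0}
7 -> fault, frames {0,7}
8 -> fault, frames {0,7,8}
0 -> hit
8 -> hit
7 -> hit
8 -> hit
5 -> fault, evict 0, frames {7,8,5}
7 -> hit
1 -> fault, evict 8, frames {5,7,1}
8 -> fault, evict 5, frames {7,1,8}
7 -> hit
1 -> hit
8 -> hit
7 -> hit
5 -> fault, evict 1, frames {8,7,5}
7 -> hit
5 -> hit
7 -> hit
5 -> hit
Page faults: 7.

7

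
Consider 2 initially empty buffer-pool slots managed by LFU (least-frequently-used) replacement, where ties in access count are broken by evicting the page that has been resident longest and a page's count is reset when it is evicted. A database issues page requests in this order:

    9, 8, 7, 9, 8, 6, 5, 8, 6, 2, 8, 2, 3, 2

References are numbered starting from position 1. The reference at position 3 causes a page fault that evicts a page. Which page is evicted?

pos 1: 9: fault, frames (9)
pos 2: 8: fault, frames (9 8)
pos 3: 7: fault, evict 9, frames (8 7)
At position 3, page 9 is evicted.

9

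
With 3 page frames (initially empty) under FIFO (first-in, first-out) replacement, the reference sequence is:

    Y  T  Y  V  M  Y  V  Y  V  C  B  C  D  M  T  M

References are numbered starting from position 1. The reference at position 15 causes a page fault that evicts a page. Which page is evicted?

B

pos 1: Y → fault, frames {Y}
pos 2: T → fault, frames {Y,T}
pos 3: Y → hit
pos 4: V → fault, frames {Y,T,V}
pos 5: M → fault, evict Y, frames {T,V,M}
pos 6: Y → fault, evict T, frames {V,M,Y}
pos 7: V → hit
pos 8: Y → hit
pos 9: V → hit
pos 10: C → fault, evict V, frames {M,Y,C}
pos 11: B → fault, evict M, frames {Y,C,B}
pos 12: C → hit
pos 13: D → fault, evict Y, frames {C,B,D}
pos 14: M → fault, evict C, frames {B,D,M}
pos 15: T → fault, evict B, frames {D,M,T}
At position 15, page B is evicted.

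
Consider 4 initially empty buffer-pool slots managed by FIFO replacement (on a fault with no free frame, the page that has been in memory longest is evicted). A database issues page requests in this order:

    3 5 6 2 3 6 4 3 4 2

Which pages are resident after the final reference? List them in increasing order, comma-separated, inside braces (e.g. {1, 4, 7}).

{2, 3, 4, 6}

3: miss, frames {3}
5: miss, frames {3,5}
6: miss, frames {3,5,6}
2: miss, frames {3,5,6,2}
3: hit
6: hit
4: miss, evict 3, frames {5,6,2,4}
3: miss, evict 5, frames {6,2,4,3}
4: hit
2: hit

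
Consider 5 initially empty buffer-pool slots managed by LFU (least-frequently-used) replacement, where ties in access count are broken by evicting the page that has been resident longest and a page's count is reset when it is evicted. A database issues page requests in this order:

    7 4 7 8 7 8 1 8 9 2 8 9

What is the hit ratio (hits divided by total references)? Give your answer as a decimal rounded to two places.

0.50

7 -> fault, frames (7)
4 -> fault, frames (7 4)
7 -> hit
8 -> fault, frames (7 4 8)
7 -> hit
8 -> hit
1 -> fault, frames (7 4 8 1)
8 -> hit
9 -> fault, frames (7 4 8 1 9)
2 -> fault, evict 4, frames (7 8 1 9 2)
8 -> hit
9 -> hit
Hits: 6 of 12 references → 6/12 = 0.5000.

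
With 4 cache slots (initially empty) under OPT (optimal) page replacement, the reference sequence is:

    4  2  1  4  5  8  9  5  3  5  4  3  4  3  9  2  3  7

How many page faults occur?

4: fault, frames (4)
2: fault, frames (4 2)
1: fault, frames (4 2 1)
4: hit
5: fault, frames (4 2 1 5)
8: fault, evict 1, frames (4 2 5 8)
9: fault, evict 8, frames (4 2 5 9)
5: hit
3: fault, evict 2, frames (4 5 9 3)
5: hit
4: hit
3: hit
4: hit
3: hit
9: hit
2: fault, evict 9, frames (4 5 3 2)
3: hit
7: fault, evict 2, frames (4 5 3 7)
Page faults: 9.

9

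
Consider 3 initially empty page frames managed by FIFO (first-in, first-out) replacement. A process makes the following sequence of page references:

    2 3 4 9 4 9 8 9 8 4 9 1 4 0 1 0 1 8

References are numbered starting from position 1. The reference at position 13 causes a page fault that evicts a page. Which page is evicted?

pos 1: 2 -> miss, frames (2)
pos 2: 3 -> miss, frames (2 3)
pos 3: 4 -> miss, frames (2 3 4)
pos 4: 9 -> miss, evict 2, frames (3 4 9)
pos 5: 4 -> hit
pos 6: 9 -> hit
pos 7: 8 -> miss, evict 3, frames (4 9 8)
pos 8: 9 -> hit
pos 9: 8 -> hit
pos 10: 4 -> hit
pos 11: 9 -> hit
pos 12: 1 -> miss, evict 4, frames (9 8 1)
pos 13: 4 -> miss, evict 9, frames (8 1 4)
At position 13, page 9 is evicted.

9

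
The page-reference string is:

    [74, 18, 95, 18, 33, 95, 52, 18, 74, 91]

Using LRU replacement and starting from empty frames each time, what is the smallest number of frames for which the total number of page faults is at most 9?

f=1: 10 faults
f=2: 9 faults
f=3: 8 faults
f=4: 7 faults
f=5: 6 faults
f=6: 6 faults
Smallest f with faults ≤ 9 is 2.

2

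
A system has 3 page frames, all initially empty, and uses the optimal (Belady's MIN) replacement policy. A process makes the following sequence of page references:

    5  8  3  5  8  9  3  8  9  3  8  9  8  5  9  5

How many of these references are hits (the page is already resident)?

5: fault, frames (5)
8: fault, frames (5 8)
3: fault, frames (5 8 3)
5: hit
8: hit
9: fault, evict 5, frames (8 3 9)
3: hit
8: hit
9: hit
3: hit
8: hit
9: hit
8: hit
5: fault, evict 3, frames (8 9 5)
9: hit
5: hit
Hits: 11.

11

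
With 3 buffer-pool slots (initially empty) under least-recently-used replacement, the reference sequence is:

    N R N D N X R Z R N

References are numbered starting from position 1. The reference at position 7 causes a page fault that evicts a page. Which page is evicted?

pos 1: N → miss, frames (N)
pos 2: R → miss, frames (N R)
pos 3: N → hit
pos 4: D → miss, frames (R N D)
pos 5: N → hit
pos 6: X → miss, evict R, frames (D N X)
pos 7: R → miss, evict D, frames (N X R)
At position 7, page D is evicted.

D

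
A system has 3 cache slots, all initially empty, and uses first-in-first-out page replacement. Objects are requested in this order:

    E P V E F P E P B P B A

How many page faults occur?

8

E: miss, frames {E}
P: miss, frames {E,P}
V: miss, frames {E,P,V}
E: hit
F: miss, evict E, frames {P,V,F}
P: hit
E: miss, evict P, frames {V,F,E}
P: miss, evict V, frames {F,E,P}
B: miss, evict F, frames {E,P,B}
P: hit
B: hit
A: miss, evict E, frames {P,B,A}
Page faults: 8.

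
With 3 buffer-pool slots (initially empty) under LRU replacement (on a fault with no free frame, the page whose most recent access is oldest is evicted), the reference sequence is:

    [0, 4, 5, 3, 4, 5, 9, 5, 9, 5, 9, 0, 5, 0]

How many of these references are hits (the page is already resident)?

8

0 -> miss, frames [0]
4 -> miss, frames [0, 4]
5 -> miss, frames [0, 4, 5]
3 -> miss, evict 0, frames [4, 5, 3]
4 -> hit
5 -> hit
9 -> miss, evict 3, frames [4, 5, 9]
5 -> hit
9 -> hit
5 -> hit
9 -> hit
0 -> miss, evict 4, frames [5, 9, 0]
5 -> hit
0 -> hit
Hits: 8.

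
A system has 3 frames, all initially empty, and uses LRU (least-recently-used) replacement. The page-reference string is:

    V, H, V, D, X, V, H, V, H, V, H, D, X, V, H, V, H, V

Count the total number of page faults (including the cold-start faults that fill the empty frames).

9

V → miss, frames {V}
H → miss, frames {V,H}
V → hit
D → miss, frames {H,V,D}
X → miss, evict H, frames {V,D,X}
V → hit
H → miss, evict D, frames {X,V,H}
V → hit
H → hit
V → hit
H → hit
D → miss, evict X, frames {V,H,D}
X → miss, evict V, frames {H,D,X}
V → miss, evict H, frames {D,X,V}
H → miss, evict D, frames {X,V,H}
V → hit
H → hit
V → hit
Page faults: 9.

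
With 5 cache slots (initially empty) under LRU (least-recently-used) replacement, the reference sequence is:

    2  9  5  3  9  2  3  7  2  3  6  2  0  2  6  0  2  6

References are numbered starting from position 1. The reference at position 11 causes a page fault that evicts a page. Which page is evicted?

5

pos 1: 2 → miss, frames [2]
pos 2: 9 → miss, frames [2, 9]
pos 3: 5 → miss, frames [2, 9, 5]
pos 4: 3 → miss, frames [2, 9, 5, 3]
pos 5: 9 → hit
pos 6: 2 → hit
pos 7: 3 → hit
pos 8: 7 → miss, frames [5, 9, 2, 3, 7]
pos 9: 2 → hit
pos 10: 3 → hit
pos 11: 6 → miss, evict 5, frames [9, 7, 2, 3, 6]
At position 11, page 5 is evicted.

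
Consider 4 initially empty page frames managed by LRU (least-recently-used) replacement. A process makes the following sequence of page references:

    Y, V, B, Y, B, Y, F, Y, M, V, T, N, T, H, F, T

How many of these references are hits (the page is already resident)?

Y -> miss, frames (Y)
V -> miss, frames (Y V)
B -> miss, frames (Y V B)
Y -> hit
B -> hit
Y -> hit
F -> miss, frames (V B Y F)
Y -> hit
M -> miss, evict V, frames (B F Y M)
V -> miss, evict B, frames (F Y M V)
T -> miss, evict F, frames (Y M V T)
N -> miss, evict Y, frames (M V T N)
T -> hit
H -> miss, evict M, frames (V N T H)
F -> miss, evict V, frames (N T H F)
T -> hit
Hits: 6.

6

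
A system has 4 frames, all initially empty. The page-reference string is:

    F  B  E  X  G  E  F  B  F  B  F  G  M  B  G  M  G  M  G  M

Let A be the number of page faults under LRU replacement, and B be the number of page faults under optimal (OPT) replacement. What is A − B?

Under LRU: F F F F F . F F . . . . F . . . . . . . → 8 faults.
Under OPT: F F F F F . . . . . . . F . . . . . . . → 6 faults.
A − B = 8 − 6 = 2.

2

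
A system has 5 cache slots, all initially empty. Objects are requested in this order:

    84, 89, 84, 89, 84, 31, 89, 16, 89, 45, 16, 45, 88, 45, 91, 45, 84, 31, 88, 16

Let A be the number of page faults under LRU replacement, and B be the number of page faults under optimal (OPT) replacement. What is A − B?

2

Under LRU: F F . . . F . F . F . . F . F . F F . F → 10 faults.
Under OPT: F F . . . F . F . F . . F . F . . . . F → 8 faults.
A − B = 10 − 8 = 2.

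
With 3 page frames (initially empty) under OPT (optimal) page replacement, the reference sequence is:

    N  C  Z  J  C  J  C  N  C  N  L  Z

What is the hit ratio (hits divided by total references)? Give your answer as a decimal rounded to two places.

N -> fault, frames (N)
C -> fault, frames (N C)
Z -> fault, frames (N C Z)
J -> fault, evict Z, frames (N C J)
C -> hit
J -> hit
C -> hit
N -> hit
C -> hit
N -> hit
L -> fault, evict J, frames (N C L)
Z -> fault, evict L, frames (N C Z)
Hits: 6 of 12 references → 6/12 = 0.5000.

0.50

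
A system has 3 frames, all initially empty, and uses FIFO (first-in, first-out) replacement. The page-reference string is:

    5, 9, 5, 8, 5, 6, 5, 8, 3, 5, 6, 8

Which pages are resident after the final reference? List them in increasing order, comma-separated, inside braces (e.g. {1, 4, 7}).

{3, 5, 8}

5 → miss, frames {5}
9 → miss, frames {5,9}
5 → hit
8 → miss, frames {5,9,8}
5 → hit
6 → miss, evict 5, frames {9,8,6}
5 → miss, evict 9, frames {8,6,5}
8 → hit
3 → miss, evict 8, frames {6,5,3}
5 → hit
6 → hit
8 → miss, evict 6, frames {5,3,8}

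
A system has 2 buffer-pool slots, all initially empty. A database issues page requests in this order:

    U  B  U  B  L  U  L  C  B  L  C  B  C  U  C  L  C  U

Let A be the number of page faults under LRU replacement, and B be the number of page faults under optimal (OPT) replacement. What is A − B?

Under LRU: F F . . F F . F F F F F . F . F . F → 12 faults.
Under OPT: F F . . F . . F F . F . . F . F . F → 9 faults.
A − B = 12 − 9 = 3.

3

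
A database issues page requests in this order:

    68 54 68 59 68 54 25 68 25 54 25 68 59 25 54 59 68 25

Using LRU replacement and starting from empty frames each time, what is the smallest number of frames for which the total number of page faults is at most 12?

3

f=1: 18 faults
f=2: 14 faults
f=3: 8 faults
f=4: 4 faults
Smallest f with faults ≤ 12 is 3.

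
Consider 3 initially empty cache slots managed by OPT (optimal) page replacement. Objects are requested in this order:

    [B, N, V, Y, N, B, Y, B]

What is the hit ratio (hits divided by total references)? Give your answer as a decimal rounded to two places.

B -> fault, frames {B}
N -> fault, frames {B,N}
V -> fault, frames {B,N,V}
Y -> fault, evict V, frames {B,N,Y}
N -> hit
B -> hit
Y -> hit
B -> hit
Hits: 4 of 8 references → 4/8 = 0.5000.

0.50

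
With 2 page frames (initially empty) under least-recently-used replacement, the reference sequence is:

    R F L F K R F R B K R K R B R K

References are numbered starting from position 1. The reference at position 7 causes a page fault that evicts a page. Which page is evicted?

K

pos 1: R → fault, frames {R}
pos 2: F → fault, frames {R,F}
pos 3: L → fault, evict R, frames {F,L}
pos 4: F → hit
pos 5: K → fault, evict L, frames {F,K}
pos 6: R → fault, evict F, frames {K,R}
pos 7: F → fault, evict K, frames {R,F}
At position 7, page K is evicted.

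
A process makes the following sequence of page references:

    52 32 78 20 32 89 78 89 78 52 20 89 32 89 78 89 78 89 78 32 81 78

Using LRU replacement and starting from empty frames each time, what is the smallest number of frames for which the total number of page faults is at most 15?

f=1: 22 faults
f=2: 15 faults
f=3: 12 faults
f=4: 10 faults
f=5: 6 faults
f=6: 6 faults
Smallest f with faults ≤ 15 is 2.

2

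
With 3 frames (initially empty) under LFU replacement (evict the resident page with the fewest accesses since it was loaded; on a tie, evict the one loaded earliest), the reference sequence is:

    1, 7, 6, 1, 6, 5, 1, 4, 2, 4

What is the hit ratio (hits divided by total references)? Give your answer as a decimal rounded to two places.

1 -> fault, frames (1)
7 -> fault, frames (1 7)
6 -> fault, frames (1 7 6)
1 -> hit
6 -> hit
5 -> fault, evict 7, frames (1 6 5)
1 -> hit
4 -> fault, evict 5, frames (1 6 4)
2 -> fault, evict 4, frames (1 6 2)
4 -> fault, evict 2, frames (1 6 4)
Hits: 3 of 10 references → 3/10 = 0.3000.

0.30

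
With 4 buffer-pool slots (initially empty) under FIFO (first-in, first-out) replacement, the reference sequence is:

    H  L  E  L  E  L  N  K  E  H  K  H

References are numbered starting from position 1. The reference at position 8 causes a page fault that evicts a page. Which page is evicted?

pos 1: H: fault, frames [H]
pos 2: L: fault, frames [H, L]
pos 3: E: fault, frames [H, L, E]
pos 4: L: hit
pos 5: E: hit
pos 6: L: hit
pos 7: N: fault, frames [H, L, E, N]
pos 8: K: fault, evict H, frames [L, E, N, K]
At position 8, page H is evicted.

H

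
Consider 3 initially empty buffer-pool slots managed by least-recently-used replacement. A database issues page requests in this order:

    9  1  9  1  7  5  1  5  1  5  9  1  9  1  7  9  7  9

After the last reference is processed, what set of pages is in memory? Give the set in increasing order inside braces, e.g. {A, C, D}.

{1, 7, 9}

9: miss, frames (9)
1: miss, frames (9 1)
9: hit
1: hit
7: miss, frames (9 1 7)
5: miss, evict 9, frames (1 7 5)
1: hit
5: hit
1: hit
5: hit
9: miss, evict 7, frames (1 5 9)
1: hit
9: hit
1: hit
7: miss, evict 5, frames (9 1 7)
9: hit
7: hit
9: hit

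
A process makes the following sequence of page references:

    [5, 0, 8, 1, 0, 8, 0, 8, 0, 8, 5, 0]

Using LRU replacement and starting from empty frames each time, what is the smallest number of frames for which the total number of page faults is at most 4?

4

f=1: 12 faults
f=2: 8 faults
f=3: 5 faults
f=4: 4 faults
Smallest f with faults ≤ 4 is 4.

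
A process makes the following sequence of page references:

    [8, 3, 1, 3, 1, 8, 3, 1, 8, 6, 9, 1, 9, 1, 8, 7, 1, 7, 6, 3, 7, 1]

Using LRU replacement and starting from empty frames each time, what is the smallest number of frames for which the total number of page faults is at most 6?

6

f=1: 22 faults
f=2: 17 faults
f=3: 11 faults
f=4: 8 faults
f=5: 7 faults
f=6: 6 faults
Smallest f with faults ≤ 6 is 6.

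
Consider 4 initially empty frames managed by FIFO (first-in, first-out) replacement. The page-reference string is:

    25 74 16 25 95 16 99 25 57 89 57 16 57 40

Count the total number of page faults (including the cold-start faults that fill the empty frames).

25 -> miss, frames {25}
74 -> miss, frames {25,74}
16 -> miss, frames {25,74,16}
25 -> hit
95 -> miss, frames {25,74,16,95}
16 -> hit
99 -> miss, evict 25, frames {74,16,95,99}
25 -> miss, evict 74, frames {16,95,99,25}
57 -> miss, evict 16, frames {95,99,25,57}
89 -> miss, evict 95, frames {99,25,57,89}
57 -> hit
16 -> miss, evict 99, frames {25,57,89,16}
57 -> hit
40 -> miss, evict 25, frames {57,89,16,40}
Page faults: 10.

10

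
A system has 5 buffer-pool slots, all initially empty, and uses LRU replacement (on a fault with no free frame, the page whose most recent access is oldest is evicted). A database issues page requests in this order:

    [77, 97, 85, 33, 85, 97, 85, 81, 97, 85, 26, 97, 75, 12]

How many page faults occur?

77 -> fault, frames {77}
97 -> fault, frames {77,97}
85 -> fault, frames {77,97,85}
33 -> fault, frames {77,97,85,33}
85 -> hit
97 -> hit
85 -> hit
81 -> fault, frames {77,33,97,85,81}
97 -> hit
85 -> hit
26 -> fault, evict 77, frames {33,81,97,85,26}
97 -> hit
75 -> fault, evict 33, frames {81,85,26,97,75}
12 -> fault, evict 81, frames {85,26,97,75,12}
Page faults: 8.

8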